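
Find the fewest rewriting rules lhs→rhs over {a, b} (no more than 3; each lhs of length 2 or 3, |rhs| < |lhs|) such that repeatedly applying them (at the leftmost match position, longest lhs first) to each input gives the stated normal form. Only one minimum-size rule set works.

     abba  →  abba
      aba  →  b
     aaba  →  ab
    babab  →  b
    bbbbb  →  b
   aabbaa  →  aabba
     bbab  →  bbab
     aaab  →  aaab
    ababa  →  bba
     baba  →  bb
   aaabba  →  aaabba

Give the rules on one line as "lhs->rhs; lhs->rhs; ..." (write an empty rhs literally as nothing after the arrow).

  | abba
  | aba => b
  | aaba => ab
  | babab => bbb => b

aba->b; baa->ba; bbb->b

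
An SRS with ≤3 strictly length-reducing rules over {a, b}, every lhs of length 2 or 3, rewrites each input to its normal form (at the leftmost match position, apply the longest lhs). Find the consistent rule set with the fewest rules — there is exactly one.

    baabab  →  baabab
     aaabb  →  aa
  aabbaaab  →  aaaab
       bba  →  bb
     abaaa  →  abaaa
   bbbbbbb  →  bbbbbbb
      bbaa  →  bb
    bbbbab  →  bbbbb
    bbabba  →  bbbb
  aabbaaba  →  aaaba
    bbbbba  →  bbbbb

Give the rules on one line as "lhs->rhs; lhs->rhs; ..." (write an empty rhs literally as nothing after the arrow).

abb->; bba->bb

  | baabab
  | aaabb => aa
  | aabbaaab => aaaab
  | bba => bb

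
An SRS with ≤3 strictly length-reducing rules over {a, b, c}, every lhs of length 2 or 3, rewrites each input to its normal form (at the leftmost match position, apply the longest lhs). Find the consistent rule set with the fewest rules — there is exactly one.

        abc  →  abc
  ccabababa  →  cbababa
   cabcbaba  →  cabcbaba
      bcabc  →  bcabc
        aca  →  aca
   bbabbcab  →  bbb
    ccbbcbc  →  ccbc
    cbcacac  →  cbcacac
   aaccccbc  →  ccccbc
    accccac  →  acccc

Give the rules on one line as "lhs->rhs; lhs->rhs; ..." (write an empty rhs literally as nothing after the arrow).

aa->; bbc->; cca->c

  | abc
  | ccabababa => cbababa
  | cabcbaba
  | bcabc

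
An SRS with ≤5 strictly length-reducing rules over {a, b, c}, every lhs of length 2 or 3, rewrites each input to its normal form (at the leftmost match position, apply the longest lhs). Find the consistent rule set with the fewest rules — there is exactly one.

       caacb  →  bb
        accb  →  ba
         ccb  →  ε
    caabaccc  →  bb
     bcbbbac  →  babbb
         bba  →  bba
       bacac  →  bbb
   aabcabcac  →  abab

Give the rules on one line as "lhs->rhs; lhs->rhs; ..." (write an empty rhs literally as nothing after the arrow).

ac->b; bbc->ca; ca->; cb->a

  | caacb => acb => bb
  | accb => bcb => ba
  | ccb => ca => ε
  | caabaccc => abaccc => abbcc => acac => bac => bb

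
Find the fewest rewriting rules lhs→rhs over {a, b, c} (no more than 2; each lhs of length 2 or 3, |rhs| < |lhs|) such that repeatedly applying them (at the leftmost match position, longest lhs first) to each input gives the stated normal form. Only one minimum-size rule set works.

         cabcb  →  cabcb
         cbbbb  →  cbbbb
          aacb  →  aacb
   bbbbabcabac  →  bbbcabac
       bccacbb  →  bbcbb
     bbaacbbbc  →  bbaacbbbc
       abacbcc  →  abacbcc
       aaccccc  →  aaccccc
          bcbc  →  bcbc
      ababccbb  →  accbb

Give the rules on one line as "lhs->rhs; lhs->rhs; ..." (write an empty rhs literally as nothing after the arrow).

bab->; cca->b

  | cabcb
  | cbbbb
  | aacb
  | bbbbabcabac => bbbcabac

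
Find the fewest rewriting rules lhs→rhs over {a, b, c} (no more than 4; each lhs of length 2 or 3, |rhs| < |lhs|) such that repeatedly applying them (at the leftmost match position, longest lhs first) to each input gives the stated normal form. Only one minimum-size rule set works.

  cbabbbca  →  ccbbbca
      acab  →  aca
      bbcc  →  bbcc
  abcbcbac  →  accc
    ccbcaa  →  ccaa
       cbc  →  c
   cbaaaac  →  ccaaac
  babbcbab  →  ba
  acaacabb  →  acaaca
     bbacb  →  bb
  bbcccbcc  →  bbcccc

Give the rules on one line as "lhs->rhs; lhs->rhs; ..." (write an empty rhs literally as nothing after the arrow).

  | cbabbbca => ccbbbca
  | acab => aca
  | bbcc
  | abcbcbac => acbcbac => acbac => accc

ab->a; bac->; cba->cc; cbc->c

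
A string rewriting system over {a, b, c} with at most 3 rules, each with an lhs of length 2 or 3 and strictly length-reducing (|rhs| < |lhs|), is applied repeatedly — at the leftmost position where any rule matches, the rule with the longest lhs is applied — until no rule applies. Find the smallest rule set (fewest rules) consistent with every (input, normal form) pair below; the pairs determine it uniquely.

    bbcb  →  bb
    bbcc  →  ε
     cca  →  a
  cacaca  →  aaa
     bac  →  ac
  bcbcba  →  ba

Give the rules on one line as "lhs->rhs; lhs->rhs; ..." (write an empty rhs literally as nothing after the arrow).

bac->ac; bc->; ca->a

  | bbcb => bb
  | bbcc => bc => ε
  | cca => ca => a
  | cacaca => acaca => aaca => aaa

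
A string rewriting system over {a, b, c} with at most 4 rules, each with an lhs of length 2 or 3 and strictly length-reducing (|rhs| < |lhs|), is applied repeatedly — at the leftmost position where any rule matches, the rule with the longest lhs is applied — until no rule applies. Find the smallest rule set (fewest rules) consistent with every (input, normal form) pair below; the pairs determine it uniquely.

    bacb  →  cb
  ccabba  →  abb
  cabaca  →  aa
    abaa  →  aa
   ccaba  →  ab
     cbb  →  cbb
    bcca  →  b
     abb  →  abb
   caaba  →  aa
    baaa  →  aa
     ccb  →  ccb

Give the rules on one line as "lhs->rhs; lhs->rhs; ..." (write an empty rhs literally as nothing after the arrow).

ba->; ca->a; cca->ab

  | bacb => cb
  | ccabba => abbba => abb
  | cabaca => abaca => aca => aa
  | abaa => aa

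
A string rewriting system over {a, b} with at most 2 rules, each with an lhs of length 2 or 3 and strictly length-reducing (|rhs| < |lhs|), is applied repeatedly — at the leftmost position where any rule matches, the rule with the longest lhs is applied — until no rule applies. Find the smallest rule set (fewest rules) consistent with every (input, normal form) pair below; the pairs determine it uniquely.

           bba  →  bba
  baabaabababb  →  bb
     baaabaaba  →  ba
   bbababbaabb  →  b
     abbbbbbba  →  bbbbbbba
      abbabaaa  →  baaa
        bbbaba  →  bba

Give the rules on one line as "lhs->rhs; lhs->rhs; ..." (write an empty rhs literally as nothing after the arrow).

  | bba
  | baabaabababb => babaabababb => aabababb => abababb => bababb => abb => bb
  | baaabaaba => baabaaba => babaaba => aaba => aba => ba
  | bbababbaabb => babbaabb => baabb => babb => b

ab->b; bab->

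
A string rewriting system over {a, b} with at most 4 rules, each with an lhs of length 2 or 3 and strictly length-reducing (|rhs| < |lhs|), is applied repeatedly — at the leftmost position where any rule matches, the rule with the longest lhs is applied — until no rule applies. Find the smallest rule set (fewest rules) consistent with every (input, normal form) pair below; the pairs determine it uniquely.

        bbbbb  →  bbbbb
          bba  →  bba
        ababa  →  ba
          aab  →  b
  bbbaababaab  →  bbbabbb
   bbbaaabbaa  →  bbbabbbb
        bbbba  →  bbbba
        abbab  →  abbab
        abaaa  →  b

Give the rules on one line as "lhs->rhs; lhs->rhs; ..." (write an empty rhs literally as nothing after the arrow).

  | bbbbb
  | bba
  | ababa => ba
  | aab => aa => b

aa->b; aaa->ab; aab->aa; aba->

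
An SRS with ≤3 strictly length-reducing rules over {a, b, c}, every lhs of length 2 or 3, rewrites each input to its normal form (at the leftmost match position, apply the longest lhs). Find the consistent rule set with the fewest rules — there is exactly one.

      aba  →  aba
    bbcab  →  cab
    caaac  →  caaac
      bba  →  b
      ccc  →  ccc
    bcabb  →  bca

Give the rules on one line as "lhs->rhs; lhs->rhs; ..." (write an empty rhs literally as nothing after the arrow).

bb->; bba->b

  | aba
  | bbcab => cab
  | caaac
  | bba => b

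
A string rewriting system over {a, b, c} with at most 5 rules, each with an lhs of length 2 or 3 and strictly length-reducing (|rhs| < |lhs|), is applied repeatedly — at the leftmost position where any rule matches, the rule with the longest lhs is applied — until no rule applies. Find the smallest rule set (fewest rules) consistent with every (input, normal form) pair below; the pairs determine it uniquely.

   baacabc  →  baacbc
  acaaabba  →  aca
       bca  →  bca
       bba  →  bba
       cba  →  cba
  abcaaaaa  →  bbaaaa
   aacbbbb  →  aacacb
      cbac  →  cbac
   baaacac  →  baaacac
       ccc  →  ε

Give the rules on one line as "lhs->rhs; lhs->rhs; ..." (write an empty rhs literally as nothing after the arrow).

ab->b; bbb->ac; caa->ba; ccc->

  | baacabc => baacbc
  | acaaabba => abaabba => baabba => babba => bbba => aca
  | bca
  | bba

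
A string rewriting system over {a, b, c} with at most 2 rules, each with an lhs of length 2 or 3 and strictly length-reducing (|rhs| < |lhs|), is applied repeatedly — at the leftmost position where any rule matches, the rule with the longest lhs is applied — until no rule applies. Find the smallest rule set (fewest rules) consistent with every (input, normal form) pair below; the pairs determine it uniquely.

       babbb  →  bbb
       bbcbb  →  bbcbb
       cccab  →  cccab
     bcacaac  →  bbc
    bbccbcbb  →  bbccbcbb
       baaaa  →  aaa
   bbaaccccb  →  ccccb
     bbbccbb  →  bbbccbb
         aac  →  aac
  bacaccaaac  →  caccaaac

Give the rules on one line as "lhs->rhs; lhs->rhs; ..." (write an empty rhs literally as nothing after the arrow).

  | babbb => bbb
  | bbcbb
  | cccab
  | bcacaac => bbcaac => bbbac => bbc

ba->; bca->bb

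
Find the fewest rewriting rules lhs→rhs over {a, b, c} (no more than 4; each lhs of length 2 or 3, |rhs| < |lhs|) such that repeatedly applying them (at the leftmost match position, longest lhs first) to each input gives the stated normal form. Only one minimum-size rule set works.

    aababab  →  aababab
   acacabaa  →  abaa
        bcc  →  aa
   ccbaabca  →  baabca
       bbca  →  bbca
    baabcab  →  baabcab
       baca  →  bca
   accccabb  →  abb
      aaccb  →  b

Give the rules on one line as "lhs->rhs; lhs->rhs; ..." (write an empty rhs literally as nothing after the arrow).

  | aababab
  | acacabaa => cacabaa => ccabaa => abaa
  | bcc => aa
  | ccbaabca => baabca

ac->c; bcc->aa; cc->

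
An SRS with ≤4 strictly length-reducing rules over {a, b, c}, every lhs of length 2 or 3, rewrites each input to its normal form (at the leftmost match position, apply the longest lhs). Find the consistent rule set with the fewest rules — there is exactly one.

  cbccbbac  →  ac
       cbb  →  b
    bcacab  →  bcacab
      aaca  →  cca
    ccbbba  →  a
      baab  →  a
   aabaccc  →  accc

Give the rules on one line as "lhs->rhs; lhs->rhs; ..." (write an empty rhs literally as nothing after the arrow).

aa->c; ba->a; baa->ac; cb->

  | cbccbbac => ccbbac => cbac => ac
  | cbb => b
  | bcacab
  | aaca => cca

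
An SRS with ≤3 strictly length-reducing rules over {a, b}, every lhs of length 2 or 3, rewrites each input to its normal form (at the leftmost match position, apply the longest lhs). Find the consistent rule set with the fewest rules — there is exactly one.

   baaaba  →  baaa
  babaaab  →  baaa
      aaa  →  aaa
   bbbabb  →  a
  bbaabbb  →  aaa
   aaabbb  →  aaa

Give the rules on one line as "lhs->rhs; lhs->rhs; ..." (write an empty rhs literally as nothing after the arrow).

  | baaaba => baaa
  | babaaab => baaab => baaa
  | aaa
  | bbbabb => ababb => abb => ab => a

ab->a; aba->a; bb->a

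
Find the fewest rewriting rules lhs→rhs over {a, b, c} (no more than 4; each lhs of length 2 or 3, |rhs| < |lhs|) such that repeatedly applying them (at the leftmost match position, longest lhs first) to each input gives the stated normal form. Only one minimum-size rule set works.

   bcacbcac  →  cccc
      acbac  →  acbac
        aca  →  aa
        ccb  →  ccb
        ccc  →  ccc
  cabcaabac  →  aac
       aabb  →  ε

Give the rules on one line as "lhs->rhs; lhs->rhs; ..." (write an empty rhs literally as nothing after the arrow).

  | bcacbcac => ccbcac => cccc
  | acbac
  | aca => aa
  | ccb

ab->; bca->c; ca->a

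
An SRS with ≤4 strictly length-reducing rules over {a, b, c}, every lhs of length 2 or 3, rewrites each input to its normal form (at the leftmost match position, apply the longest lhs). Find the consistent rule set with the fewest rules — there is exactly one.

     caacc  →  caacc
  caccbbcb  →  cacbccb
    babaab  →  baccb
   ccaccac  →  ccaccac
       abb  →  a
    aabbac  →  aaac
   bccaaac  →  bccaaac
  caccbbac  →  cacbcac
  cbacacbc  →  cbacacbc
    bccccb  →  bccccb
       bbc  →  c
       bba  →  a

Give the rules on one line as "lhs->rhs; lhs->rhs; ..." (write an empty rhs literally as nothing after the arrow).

  | caacc
  | caccbbcb => cacbccb
  | babaab => baccb
  | ccaccac

baa->cc; bb->; cbb->bc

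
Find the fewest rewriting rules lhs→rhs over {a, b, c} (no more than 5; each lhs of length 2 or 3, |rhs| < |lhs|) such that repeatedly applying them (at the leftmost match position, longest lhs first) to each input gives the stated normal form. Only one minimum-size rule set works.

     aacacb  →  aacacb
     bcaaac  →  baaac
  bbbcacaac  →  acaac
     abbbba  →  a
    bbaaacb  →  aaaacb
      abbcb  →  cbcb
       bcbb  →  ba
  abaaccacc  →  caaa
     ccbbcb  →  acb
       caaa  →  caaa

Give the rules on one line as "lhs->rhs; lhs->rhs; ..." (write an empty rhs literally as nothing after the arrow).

ab->c; bb->a; bca->ba; cc->

  | aacacb
  | bcaaac => baaac
  | bbbcacaac => abcacaac => ccacaac => acaac
  | abbbba => cbbba => caba => cca => a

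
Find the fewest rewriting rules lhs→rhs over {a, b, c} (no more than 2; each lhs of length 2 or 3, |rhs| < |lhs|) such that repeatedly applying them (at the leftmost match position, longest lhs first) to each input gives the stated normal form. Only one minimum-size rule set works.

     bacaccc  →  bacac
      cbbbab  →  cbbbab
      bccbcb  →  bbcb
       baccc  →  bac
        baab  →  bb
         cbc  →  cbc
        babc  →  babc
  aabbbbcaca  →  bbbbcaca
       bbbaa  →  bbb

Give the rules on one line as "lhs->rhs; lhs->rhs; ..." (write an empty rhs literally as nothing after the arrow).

  | bacaccc => bacac
  | cbbbab
  | bccbcb => bbcb
  | baccc => bac

aa->; cc->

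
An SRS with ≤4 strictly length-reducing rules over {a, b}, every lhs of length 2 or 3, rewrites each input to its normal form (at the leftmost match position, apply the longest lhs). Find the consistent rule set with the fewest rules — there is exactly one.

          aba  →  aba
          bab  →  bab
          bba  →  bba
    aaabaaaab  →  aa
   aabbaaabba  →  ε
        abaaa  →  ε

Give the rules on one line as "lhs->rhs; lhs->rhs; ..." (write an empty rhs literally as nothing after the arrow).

  | aba
  | bab
  | bba
  | aaabaaaab => baaaab => abaab => aabb => aab => aa

aaa->; aab->aa; baa->ab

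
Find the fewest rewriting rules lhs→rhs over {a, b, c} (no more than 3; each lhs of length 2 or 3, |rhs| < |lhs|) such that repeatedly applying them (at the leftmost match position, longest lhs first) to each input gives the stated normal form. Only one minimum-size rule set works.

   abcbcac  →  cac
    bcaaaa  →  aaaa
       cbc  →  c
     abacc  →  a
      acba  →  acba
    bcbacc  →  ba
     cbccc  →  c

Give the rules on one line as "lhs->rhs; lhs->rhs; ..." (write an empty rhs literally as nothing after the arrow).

ab->; bc->; cc->

  | abcbcac => cbcac => cac
  | bcaaaa => aaaa
  | cbc => c
  | abacc => acc => a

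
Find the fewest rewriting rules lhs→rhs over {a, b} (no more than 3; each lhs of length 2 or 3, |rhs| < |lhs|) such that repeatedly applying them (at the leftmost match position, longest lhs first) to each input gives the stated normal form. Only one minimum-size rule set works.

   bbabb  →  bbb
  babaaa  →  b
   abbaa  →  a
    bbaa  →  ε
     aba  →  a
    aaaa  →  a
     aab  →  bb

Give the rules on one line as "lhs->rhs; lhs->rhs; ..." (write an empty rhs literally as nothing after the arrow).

aa->b; ba->

  | bbabb => bbb
  | babaaa => baaa => aa => b
  | abbaa => aba => a
  | bbaa => ba => ε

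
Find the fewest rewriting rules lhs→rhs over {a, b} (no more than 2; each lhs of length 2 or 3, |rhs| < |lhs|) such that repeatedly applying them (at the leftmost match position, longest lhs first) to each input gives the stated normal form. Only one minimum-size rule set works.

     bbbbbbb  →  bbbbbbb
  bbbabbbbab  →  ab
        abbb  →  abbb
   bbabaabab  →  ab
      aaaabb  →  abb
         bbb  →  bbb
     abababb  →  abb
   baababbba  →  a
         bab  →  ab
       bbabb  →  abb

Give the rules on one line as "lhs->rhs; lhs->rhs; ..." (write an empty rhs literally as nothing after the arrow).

  | bbbbbbb
  | bbbabbbbab => bbabbbbab => babbbbab => abbbbab => abbbab => abbab => abab => aab => ab
  | abbb
  | bbabaabab => babaabab => abaabab => aaabab => aabab => abab => aab => ab

aa->a; ba->a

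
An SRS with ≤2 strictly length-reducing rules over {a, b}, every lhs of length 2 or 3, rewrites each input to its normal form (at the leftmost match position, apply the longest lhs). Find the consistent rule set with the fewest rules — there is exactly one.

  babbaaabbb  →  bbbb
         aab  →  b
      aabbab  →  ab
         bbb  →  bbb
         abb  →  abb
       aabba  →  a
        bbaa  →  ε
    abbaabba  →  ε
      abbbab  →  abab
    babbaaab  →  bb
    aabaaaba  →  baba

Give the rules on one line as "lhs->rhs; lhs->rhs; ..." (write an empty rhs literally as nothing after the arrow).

aa->; bba->a

  | babbaaabbb => baaaabbb => baabbb => bbbb
  | aab => b
  | aabbab => bbab => ab
  | bbb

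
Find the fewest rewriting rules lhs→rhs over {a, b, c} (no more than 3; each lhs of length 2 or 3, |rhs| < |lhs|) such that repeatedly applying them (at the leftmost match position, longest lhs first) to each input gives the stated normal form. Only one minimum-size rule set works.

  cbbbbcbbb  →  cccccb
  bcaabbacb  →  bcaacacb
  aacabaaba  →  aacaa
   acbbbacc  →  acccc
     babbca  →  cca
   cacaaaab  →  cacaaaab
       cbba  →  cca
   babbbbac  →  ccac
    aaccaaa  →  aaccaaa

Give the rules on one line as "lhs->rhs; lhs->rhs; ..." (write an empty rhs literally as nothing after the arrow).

ba->; bb->c

  | cbbbbcbbb => ccbbcbbb => ccccbbb => cccccb
  | bcaabbacb => bcaacacb
  | aacabaaba => aacaaba => aacaa
  | acbbbacc => accbacc => acccc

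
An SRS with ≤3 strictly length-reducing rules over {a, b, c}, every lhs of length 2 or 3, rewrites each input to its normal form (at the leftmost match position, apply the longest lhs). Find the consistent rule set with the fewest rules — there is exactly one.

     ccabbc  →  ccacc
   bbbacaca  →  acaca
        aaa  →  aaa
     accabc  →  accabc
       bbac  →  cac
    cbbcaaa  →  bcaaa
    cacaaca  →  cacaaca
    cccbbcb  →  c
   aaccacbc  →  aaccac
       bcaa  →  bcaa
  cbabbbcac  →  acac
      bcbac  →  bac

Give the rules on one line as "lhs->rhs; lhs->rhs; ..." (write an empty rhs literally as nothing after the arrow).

  | ccabbc => ccacc
  | bbbacaca => cbacaca => acaca
  | aaa
  | accabc

bb->c; cb->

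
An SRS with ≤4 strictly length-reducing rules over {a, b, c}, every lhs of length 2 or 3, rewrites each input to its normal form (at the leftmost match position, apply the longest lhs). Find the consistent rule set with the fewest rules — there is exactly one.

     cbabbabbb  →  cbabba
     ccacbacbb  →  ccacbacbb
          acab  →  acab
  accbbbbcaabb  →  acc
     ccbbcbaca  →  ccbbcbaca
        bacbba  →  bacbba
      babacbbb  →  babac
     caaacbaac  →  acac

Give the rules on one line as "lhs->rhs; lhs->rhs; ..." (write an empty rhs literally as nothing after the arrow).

baa->a; bbb->; caa->

  | cbabbabbb => cbabba
  | ccacbacbb
  | acab
  | accbbbbcaabb => accbcaabb => accbbb => acc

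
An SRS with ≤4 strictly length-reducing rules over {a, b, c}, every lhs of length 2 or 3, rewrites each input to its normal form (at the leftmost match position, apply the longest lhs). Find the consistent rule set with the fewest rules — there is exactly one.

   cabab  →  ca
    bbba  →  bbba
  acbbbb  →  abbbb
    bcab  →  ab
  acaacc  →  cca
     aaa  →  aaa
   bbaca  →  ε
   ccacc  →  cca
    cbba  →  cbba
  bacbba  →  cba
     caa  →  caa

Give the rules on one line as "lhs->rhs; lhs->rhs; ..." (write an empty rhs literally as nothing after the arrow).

  | cabab => cac => ca
  | bbba
  | acbbbb => abbbb
  | bcab => ab

ac->a; aca->cc; bab->c; bc->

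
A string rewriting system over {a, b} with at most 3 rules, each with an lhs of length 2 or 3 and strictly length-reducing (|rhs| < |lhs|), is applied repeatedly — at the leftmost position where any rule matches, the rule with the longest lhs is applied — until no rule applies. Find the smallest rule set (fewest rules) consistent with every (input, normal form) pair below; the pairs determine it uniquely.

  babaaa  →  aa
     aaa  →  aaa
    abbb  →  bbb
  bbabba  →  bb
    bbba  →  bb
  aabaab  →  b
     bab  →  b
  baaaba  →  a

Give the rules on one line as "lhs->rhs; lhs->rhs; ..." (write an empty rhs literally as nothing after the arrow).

  | babaaa => baaa => aa
  | aaa
  | abbb => bbb
  | bbabba => bbba => bb

ab->b; aba->; ba->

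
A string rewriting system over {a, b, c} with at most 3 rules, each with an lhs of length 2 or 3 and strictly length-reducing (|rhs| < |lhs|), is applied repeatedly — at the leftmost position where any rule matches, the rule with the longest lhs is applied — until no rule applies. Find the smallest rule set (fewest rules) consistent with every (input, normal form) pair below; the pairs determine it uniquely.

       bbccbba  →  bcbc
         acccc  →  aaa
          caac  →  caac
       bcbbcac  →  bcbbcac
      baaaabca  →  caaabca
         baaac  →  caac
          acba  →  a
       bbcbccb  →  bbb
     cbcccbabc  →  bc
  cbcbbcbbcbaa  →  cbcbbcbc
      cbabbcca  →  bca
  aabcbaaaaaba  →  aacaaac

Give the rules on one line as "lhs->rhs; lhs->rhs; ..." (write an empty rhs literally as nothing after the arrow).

  | bbccbba => bbabba => bcbba => bcbc
  | acccc => aacc => aaa
  | caac
  | bcbbcac

ba->c; cba->; cc->a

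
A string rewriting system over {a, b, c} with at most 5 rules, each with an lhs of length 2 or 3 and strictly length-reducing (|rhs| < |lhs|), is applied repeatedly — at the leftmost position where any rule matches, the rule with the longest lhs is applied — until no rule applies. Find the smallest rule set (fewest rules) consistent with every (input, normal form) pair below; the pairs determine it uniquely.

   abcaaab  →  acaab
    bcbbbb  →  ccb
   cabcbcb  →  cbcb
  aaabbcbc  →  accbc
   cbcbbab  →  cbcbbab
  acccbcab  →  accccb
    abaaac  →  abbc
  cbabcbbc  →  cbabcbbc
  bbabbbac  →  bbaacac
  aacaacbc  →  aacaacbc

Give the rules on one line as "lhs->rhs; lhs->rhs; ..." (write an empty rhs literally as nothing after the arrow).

aaa->b; bbb->ac; bca->c; cab->

  | abcaaab => acaab
  | bcbbbb => bcacb => ccb
  | cabcbcb => cbcb
  | aaabbcbc => bbbcbc => accbc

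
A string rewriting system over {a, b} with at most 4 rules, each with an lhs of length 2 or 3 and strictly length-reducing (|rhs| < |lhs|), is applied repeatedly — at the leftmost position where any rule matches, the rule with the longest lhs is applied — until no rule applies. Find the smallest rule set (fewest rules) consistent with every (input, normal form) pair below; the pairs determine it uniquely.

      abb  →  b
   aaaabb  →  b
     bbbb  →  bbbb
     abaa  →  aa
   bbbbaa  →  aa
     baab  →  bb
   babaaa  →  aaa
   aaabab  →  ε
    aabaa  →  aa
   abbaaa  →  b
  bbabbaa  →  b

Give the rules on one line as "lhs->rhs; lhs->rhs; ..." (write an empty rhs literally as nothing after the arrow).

aab->ab; ab->; ba->b; bba->a

  | abb => b
  | aaaabb => aaabb => aabb => abb => b
  | bbbb
  | abaa => aa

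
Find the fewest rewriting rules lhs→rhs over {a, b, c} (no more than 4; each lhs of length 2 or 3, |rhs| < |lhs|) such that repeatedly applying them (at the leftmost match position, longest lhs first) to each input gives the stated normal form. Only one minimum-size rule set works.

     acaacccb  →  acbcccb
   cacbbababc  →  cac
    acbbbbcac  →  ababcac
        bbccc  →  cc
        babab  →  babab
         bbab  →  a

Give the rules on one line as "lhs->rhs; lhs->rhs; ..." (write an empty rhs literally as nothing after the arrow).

  | acaacccb => acbcccb
  | cacbbababc => cacaababc => cacbbabc => cacaabc => cacbbc => cac
  | acbbbbcac => acabbcac => ababcac
  | bbccc => cc

aa->b; bb->a; bbc->; cab->ba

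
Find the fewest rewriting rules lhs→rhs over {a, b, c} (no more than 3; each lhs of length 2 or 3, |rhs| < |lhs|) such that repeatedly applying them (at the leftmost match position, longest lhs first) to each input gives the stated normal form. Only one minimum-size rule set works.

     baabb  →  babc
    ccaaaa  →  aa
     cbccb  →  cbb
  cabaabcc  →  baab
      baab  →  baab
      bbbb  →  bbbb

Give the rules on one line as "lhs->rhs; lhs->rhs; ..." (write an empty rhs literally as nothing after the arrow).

abb->bc; bcc->b; ca->

  | baabb => babc
  | ccaaaa => caaa => aa
  | cbccb => cbb
  | cabaabcc => baabcc => baab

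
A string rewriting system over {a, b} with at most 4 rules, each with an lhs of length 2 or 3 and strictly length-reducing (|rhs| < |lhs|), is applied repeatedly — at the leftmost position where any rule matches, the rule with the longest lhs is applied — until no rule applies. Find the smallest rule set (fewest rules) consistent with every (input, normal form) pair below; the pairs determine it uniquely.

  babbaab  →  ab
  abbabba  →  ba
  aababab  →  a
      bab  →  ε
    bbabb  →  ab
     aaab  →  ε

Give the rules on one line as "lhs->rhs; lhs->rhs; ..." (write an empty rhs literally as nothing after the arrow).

  | babbaab => baab => bbb => ab
  | abbabba => aaabba => babba => ba
  | aababab => bbabab => aabab => bbab => aab => bb => a
  | bab => ε

aa->b; bab->; bb->a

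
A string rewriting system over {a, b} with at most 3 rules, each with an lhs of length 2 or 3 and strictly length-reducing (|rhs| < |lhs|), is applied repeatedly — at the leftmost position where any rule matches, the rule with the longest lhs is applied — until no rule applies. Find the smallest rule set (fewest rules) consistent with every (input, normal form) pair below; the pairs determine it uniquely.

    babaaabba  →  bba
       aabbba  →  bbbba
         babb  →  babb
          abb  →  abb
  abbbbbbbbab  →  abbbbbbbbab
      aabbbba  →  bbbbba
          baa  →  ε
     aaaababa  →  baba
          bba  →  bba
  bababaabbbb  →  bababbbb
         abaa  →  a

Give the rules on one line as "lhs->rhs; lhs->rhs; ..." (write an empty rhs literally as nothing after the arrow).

aa->b; baa->

  | babaaabba => baabba => bba
  | aabbba => bbbba
  | babb
  | abb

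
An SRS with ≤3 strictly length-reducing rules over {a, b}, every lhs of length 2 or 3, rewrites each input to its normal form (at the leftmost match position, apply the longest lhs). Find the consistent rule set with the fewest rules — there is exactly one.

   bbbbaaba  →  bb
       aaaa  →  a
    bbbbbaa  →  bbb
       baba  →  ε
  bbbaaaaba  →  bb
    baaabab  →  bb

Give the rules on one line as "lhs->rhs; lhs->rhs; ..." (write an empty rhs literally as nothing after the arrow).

aa->b; aba->bb; ba->

  | bbbbaaba => bbbaba => bbba => bb
  | aaaa => baa => a
  | bbbbbaa => bbbba => bbb
  | baba => ba => ε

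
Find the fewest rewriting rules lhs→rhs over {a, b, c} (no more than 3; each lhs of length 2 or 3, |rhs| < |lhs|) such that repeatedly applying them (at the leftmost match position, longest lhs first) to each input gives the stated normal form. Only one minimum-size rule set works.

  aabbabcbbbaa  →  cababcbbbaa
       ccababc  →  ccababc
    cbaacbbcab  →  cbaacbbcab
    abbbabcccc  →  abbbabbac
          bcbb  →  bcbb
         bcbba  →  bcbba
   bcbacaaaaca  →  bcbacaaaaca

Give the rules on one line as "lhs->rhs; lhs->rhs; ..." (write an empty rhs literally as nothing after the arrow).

aab->ca; ccc->ba

  | aabbabcbbbaa => cababcbbbaa
  | ccababc
  | cbaacbbcab
  | abbbabcccc => abbbabbac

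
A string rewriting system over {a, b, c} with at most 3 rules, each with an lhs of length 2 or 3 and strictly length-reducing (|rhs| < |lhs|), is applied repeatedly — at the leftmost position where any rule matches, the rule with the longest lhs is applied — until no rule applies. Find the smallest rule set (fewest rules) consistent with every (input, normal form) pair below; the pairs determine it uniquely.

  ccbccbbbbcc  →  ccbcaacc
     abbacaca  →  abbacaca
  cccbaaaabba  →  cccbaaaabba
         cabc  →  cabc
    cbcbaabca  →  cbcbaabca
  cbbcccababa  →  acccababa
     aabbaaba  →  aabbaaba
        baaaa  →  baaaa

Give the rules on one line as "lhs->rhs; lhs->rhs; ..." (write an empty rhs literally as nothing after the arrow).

  | ccbccbbbbcc => ccbcabbcc => ccbcaacc
  | abbacaca
  | cccbaaaabba
  | cabc

bbc->ac; cbb->a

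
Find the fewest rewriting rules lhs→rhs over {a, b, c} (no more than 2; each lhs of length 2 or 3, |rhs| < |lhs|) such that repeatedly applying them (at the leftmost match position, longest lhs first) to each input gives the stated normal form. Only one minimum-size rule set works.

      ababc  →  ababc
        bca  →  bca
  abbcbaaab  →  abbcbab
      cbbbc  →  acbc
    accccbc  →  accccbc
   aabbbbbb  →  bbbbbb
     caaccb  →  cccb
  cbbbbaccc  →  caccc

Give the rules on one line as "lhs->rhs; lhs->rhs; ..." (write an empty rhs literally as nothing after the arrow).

  | ababc
  | bca
  | abbcbaaab => abbcbab
  | cbbbc => acbc

aa->; cbb->ac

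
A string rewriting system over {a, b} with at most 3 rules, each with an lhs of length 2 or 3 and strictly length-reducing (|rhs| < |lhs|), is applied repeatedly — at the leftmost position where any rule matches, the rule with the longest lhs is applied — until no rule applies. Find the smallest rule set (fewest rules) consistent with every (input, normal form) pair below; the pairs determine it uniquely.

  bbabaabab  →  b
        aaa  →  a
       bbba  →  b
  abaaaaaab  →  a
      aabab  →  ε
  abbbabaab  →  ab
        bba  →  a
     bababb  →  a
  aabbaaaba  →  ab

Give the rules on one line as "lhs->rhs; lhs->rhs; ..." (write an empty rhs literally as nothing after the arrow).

  | bbabaabab => abaabab => ababab => abbab => aab => b
  | aaa => a
  | bbba => ba => b
  | abaaaaaab => abaaaaab => abaaaab => abaaab => abaab => abab => abb => a

aa->; ba->b; bb->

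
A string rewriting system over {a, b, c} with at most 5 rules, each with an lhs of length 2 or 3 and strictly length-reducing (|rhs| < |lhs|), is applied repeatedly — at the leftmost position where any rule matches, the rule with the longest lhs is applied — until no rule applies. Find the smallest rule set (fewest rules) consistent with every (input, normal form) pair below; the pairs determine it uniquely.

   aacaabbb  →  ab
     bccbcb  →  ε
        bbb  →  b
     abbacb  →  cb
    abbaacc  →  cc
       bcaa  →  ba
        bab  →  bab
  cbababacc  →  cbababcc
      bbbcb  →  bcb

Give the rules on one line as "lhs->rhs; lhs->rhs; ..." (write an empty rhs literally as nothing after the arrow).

ac->c; bb->; ca->; cbc->a

  | aacaabbb => acaabbb => caabbb => abbb => ab
  | bccbcb => bcab => bb => ε
  | bbb => b
  | abbacb => aacb => acb => cb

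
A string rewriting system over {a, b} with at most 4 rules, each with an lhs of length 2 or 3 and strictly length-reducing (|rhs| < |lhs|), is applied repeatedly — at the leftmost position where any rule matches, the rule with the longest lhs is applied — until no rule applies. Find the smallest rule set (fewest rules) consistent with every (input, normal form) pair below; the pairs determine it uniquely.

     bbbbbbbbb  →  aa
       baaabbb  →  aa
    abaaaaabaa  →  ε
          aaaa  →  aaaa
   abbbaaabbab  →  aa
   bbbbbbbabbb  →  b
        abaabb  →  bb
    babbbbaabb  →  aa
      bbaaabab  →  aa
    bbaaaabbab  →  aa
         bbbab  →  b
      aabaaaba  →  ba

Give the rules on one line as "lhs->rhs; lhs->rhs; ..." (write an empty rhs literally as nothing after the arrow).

  | bbbbbbbbb => aabbbbbb => abbbbbb => bbbbbb => aabbb => abbb => bbb => aa
  | baaabbb => abbb => bbb => aa
  | abaaaaabaa => baaaaabaa => aaabaa => aabaa => abaa => baa => ε
  | aaaa

ab->b; baa->; bbb->aa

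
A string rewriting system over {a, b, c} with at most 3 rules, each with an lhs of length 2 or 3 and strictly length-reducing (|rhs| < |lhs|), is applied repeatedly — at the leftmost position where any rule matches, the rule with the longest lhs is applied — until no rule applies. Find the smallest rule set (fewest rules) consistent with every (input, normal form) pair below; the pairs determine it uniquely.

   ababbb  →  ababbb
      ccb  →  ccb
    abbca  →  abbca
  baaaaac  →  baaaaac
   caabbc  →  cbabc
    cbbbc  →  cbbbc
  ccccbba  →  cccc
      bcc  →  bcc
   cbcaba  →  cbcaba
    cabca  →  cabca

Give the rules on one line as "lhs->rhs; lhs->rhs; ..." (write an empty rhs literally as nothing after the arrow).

  | ababbb
  | ccb
  | abbca
  | baaaaac

aab->ba; bba->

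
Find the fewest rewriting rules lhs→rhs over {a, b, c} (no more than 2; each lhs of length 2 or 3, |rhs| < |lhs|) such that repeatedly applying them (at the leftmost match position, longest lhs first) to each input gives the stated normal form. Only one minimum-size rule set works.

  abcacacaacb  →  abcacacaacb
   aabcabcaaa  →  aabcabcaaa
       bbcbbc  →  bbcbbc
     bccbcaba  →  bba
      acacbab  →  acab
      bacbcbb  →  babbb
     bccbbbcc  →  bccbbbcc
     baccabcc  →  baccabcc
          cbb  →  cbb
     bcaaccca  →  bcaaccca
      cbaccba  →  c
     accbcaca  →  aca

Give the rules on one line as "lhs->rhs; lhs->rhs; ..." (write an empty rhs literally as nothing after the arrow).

cba->; cbc->b

  | abcacacaacb
  | aabcabcaaa
  | bbcbbc
  | bccbcaba => bcbaba => bba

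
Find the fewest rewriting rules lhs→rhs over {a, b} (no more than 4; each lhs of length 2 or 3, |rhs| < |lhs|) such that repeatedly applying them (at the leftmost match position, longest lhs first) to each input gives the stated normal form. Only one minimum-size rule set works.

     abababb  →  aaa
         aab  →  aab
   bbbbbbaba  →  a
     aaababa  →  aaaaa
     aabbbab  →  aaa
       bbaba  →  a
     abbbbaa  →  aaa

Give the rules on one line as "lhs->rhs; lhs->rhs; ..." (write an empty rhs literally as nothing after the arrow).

  | abababb => aaabb => aaa
  | aab
  | bbbbbbaba => bbbbaba => bbaba => aba => a
  | aaababa => aaaaa

ba->; bab->a; bb->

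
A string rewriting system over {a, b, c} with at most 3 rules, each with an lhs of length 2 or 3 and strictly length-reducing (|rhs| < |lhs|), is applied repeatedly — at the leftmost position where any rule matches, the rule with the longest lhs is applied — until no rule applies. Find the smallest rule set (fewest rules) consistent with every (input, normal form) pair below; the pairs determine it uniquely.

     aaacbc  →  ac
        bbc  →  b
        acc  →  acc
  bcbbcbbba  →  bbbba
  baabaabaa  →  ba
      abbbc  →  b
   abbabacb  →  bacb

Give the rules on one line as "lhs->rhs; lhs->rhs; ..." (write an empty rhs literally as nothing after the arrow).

  | aaacbc => aacbc => acbc => ac
  | bbc => b
  | acc
  | bcbbcbbba => bbcbbba => bbbba

aa->a; ab->; bc->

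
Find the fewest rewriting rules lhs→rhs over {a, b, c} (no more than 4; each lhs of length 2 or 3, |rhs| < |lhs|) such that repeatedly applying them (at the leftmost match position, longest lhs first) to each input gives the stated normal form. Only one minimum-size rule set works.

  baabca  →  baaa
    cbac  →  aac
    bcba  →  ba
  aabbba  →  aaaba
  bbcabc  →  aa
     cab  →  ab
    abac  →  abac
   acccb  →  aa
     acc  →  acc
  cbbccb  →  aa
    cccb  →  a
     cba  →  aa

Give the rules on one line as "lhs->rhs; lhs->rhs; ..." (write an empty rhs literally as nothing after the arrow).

bb->a; bc->; ca->a; cb->a

  | baabca => baaa
  | cbac => aac
  | bcba => ba
  | aabbba => aaaba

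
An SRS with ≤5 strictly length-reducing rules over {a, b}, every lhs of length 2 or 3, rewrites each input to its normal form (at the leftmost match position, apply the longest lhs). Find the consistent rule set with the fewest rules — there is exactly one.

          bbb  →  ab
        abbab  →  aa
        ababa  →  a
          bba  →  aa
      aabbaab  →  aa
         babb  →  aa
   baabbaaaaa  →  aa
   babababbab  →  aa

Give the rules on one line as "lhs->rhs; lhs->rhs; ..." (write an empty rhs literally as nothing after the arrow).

aaa->ab; aab->b; ba->a; bb->a

  | bbb => ab
  | abbab => aaab => abb => aa
  | ababa => aaba => ba => a
  | bba => aa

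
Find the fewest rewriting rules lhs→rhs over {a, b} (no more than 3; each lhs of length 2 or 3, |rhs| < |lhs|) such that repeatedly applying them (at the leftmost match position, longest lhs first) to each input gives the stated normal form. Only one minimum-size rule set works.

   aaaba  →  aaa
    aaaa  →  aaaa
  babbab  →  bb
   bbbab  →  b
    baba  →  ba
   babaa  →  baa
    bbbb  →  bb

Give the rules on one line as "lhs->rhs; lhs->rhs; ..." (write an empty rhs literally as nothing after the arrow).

ab->; bbb->b

  | aaaba => aaa
  | aaaa
  | babbab => bbab => bb
  | bbbab => bab => b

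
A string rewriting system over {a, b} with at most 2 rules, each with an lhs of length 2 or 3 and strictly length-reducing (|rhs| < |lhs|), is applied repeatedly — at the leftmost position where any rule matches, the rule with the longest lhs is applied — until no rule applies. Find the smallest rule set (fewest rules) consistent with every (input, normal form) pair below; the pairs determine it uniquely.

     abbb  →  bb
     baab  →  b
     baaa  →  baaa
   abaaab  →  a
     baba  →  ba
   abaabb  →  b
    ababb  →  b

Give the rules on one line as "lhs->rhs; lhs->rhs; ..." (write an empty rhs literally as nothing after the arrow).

  | abbb => bb
  | baab => b
  | baaa
  | abaaab => aaab => a

aab->; ab->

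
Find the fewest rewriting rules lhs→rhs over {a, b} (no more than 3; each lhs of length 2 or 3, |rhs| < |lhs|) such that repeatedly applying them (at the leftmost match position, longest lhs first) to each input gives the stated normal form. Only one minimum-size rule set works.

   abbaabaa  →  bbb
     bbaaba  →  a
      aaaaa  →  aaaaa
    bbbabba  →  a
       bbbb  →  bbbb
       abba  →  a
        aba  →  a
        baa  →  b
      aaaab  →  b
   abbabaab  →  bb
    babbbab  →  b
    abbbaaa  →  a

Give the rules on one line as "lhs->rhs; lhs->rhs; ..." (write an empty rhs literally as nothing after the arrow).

  | abbaabaa => bbaabaa => bbbaa => bbb
  | bbaaba => bbba => bba => ba => a
  | aaaaa
  | bbbabba => bbabba => babba => abba => bba => ba => a

ab->b; ba->a; baa->b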